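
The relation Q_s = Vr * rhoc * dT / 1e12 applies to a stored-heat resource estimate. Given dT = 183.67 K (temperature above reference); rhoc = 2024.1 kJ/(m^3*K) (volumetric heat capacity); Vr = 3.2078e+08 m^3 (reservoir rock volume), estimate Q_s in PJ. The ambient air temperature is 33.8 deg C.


Q_s = Vr * rhoc * dT / 1e12
Q_s = 3.2078e+08 * 2024.1 * 183.67 / 1e12
Q_s = 119.26 PJ


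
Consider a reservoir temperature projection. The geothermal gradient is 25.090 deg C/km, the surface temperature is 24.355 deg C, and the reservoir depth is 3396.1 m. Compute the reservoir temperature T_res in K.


T_res = T_surf + grad * d / 1000
T_res = 24.355 + 25.090 * 3396.1 / 1000
T_res = 109.5631 deg C
Convert to K: 109.5631 + 273.15 = 382.71 K
T_res = 382.71 K


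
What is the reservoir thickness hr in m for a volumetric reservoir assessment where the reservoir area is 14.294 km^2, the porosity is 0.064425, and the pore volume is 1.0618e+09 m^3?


hr = Vp / (A * 1e6 * phi)
hr = 1.0618e+09 / (14.294 * 1e6 * 0.064425)
hr = 1153.0 m


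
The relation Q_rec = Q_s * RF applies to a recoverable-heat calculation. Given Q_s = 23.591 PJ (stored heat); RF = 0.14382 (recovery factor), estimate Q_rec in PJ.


Q_rec = Q_s * RF
Q_rec = 23.591 * 0.14382
Q_rec = 3.3929 PJ


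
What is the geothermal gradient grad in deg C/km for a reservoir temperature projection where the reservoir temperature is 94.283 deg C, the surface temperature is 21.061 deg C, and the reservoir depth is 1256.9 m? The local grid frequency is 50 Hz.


grad = (T_res - T_surf) / d * 1000
grad = (94.283 - 21.061) / 1256.9 * 1000
grad = 58.256 deg C/km


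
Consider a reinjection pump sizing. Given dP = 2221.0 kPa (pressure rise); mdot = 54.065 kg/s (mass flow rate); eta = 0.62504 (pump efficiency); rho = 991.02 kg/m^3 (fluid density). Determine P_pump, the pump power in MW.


P_pump = mdot * dP / (rho * eta)
P_pump = 54.065 * 2221.0 / (991.02 * 0.62504)
P_pump = 193.8539 kW
Convert: 193.8539 kW * 0.001 = 0.19385 MW
P_pump = 0.19385 MW


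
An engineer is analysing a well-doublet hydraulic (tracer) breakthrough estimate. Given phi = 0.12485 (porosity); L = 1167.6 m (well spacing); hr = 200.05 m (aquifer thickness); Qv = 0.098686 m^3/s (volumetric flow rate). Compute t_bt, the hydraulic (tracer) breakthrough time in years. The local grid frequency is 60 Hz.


t_bt = pi * hr * phi * L^2 / (3 * Qv) / (365.25*86400)
t_bt = pi * 200.05 * 0.12485 * 1167.6^2 / (3 * 0.098686) / (365.25*86400)
t_bt = 11.449 years


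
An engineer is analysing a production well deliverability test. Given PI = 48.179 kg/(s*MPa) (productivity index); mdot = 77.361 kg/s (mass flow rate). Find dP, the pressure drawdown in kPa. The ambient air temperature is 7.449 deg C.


dP = mdot * 1000 / PI
dP = 77.361 * 1000 / 48.179
dP = 1605.7 kPa


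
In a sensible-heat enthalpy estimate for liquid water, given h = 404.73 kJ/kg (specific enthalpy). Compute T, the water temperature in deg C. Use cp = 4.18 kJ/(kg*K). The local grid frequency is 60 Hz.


T = h / cp
T = 404.73 / 4.18
T = 96.825 deg C


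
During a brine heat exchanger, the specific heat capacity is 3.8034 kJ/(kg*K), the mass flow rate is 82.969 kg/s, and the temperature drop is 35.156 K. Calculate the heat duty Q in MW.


Q = mdot * cp * dT / 1000
Q = 82.969 * 3.8034 * 35.156 / 1000
Q = 11.094 MW


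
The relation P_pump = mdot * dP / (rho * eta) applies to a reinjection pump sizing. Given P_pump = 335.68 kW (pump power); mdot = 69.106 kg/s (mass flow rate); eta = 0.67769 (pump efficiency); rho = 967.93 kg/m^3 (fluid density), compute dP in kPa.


dP = P_pump * rho * eta / mdot
dP = 335.68 * 967.93 * 0.67769 / 69.106
dP = 3186.3 kPa


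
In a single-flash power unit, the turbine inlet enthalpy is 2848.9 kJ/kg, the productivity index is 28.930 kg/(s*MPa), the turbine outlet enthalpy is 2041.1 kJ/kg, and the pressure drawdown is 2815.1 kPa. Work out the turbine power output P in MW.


Step 1: mdot = PI * dP / 1000 = 28.93 * 2815.1 / 1000 = 81.44084 kg/s
Step 2: P = mdot*(h_in - h_out)/1000 = 81.44084*(2848.9 - 2041.1)/1000 = 65.788 MW
P = 65.788 MW


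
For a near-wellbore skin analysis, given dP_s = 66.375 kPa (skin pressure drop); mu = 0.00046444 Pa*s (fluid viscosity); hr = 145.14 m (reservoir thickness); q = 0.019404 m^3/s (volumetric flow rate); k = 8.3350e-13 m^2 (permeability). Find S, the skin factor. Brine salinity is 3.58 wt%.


S = dP_s * 1000 * 2*pi*k*hr / (q*mu)
S = 66.375 * 1000 * 2*pi*8.3350e-13*145.14 / (0.019404*0.00046444)
S = 5.5983


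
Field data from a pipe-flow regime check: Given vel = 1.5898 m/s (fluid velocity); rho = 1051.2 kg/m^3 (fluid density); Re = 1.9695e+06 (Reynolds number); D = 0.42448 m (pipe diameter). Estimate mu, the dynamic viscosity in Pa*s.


mu = rho * vel * D / Re
mu = 1051.2 * 1.5898 * 0.42448 / 1.9695e+06
mu = 0.00036019 Pa*s


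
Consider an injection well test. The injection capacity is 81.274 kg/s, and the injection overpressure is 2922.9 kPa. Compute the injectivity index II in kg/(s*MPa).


II = mdot * 1000 / dP
II = 81.274 * 1000 / 2922.9
II = 27.806 kg/(s*MPa)


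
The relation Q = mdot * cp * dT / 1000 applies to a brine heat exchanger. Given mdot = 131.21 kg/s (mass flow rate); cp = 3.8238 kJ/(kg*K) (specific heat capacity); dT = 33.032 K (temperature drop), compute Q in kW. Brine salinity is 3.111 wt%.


Q = mdot * cp * dT / 1000
Q = 131.21 * 3.8238 * 33.032 / 1000
Q = 16.57284 MW
Convert: 16.57284 MW * 1000.0 = 16573 kW
Q = 16573 kW


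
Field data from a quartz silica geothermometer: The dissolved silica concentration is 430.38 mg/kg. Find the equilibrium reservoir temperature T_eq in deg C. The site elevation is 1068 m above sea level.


T_eq = 1309 / (5.19 - log10(SiO2)) - 273.15
T_eq = 1309 / (5.19 - log10(430.38)) - 273.15
T_eq = 238.95 deg C


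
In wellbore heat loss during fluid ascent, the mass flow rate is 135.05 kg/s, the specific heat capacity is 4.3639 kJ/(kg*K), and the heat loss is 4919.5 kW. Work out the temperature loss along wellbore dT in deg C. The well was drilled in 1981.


dT = Q_loss / (mdot * cp)
dT = 4919.5 / (135.05 * 4.3639)
dT = 8.347407 K
Convert (temperature difference, 1 K = 1 deg C): 8.347407 K = 8.347407 deg C
dT = 8.3474 deg C


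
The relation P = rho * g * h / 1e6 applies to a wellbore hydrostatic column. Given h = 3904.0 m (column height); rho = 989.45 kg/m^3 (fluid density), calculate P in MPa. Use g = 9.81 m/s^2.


P = rho * g * h / 1e6
P = 989.45 * 9.81 * 3904.0 / 1e6
P = 37.894 MPa


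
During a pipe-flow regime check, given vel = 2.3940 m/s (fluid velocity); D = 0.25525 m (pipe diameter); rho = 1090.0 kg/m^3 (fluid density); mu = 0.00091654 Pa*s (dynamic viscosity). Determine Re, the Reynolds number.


Re = rho * vel * D / mu
Re = 1090.0 * 2.3940 * 0.25525 / 0.00091654
Re = 7.2672e+05


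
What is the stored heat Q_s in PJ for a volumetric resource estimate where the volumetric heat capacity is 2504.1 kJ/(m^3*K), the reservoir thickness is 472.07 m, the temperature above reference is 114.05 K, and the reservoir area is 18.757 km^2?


Step 1: Vr = A*1e6*hr = 18.757*1e6*472.07 = 8.854617e+09 m^3
Step 2: Q_s = Vr*rhoc*dT/1e12 = 8.854617e+09*2504.1*114.05/1e12 = 2528.8 PJ
Q_s = 2528.8 PJ


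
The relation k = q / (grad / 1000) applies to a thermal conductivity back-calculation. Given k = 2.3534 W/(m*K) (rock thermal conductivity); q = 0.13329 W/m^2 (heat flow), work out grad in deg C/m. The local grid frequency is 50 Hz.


grad = q / k * 1000
grad = 0.13329 / 2.3534 * 1000
grad = 56.63721 deg C/km
Convert: 56.63721 deg C/km * 0.001 = 0.056637 deg C/m
grad = 0.056637 deg C/m


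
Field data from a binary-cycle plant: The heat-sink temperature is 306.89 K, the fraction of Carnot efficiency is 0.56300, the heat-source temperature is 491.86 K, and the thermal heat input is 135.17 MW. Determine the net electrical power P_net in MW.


Step 1: eta = (1 - Tc/Th)*f = (1 - 306.89/491.86)*0.563 = 0.2117231
Step 2: P_net = eta * Q_in = 0.2117231 * 135.17 = 28.619 MW
P_net = 28.619 MW


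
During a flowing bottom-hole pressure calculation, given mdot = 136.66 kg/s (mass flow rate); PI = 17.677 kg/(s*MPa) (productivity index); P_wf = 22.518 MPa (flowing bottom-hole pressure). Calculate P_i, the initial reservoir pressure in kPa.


P_i = P_wf + mdot / PI
P_i = 22.518 + 136.66 / 17.677
P_i = 30.24895 MPa
Convert: 30.24895 MPa * 1000.0 = 30249 kPa
P_i = 30249 kPa


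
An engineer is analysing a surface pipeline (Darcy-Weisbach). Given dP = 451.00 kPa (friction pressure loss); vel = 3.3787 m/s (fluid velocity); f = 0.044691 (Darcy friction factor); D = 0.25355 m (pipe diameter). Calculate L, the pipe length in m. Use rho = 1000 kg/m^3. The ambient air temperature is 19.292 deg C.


L = dP*1000*D / (f*rho*vel^2/2)
L = 451.00*1000*0.25355 / (0.044691*1000*3.3787^2/2)
L = 448.28 m


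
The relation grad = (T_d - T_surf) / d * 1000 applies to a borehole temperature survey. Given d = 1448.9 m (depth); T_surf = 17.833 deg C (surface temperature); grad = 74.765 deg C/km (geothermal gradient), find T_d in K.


T_d = T_surf + grad * d / 1000
T_d = 17.833 + 74.765 * 1448.9 / 1000
T_d = 126.1600 deg C
Convert to K: 126.1600 + 273.15 = 399.31 K
T_d = 399.31 K


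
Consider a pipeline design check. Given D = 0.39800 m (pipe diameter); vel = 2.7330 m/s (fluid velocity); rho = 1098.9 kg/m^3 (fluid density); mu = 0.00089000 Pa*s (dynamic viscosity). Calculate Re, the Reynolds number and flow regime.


Step 1: Re = rho*vel*D/mu = 1098.9*2.733*0.398/0.00089 = 1.3430e+06
Step 2: Re = 1.3430e+06 > 4000, so flow is turbulent.
Re = 1.3430e+06 (turbulent)


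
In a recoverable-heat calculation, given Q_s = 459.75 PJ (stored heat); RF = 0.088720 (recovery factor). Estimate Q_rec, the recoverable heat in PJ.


Q_rec = Q_s * RF
Q_rec = 459.75 * 0.088720
Q_rec = 40.789 PJ


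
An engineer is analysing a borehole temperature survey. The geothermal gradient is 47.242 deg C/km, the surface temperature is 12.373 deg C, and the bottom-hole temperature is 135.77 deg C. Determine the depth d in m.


d = (T_d - T_surf) / grad * 1000
d = (135.77 - 12.373) / 47.242 * 1000
d = 2612.0 m


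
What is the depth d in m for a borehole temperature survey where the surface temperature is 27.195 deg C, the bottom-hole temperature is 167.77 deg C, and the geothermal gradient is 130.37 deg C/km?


d = (T_d - T_surf) / grad * 1000
d = (167.77 - 27.195) / 130.37 * 1000
d = 1078.3 m


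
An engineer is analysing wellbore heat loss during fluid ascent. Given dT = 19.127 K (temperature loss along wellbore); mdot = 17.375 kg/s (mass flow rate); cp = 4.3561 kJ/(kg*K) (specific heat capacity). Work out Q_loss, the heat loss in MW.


Q_loss = mdot * cp * dT
Q_loss = 17.375 * 4.3561 * 19.127
Q_loss = 1447.670 kW
Convert: 1447.670 kW * 0.001 = 1.4477 MW
Q_loss = 1.4477 MW


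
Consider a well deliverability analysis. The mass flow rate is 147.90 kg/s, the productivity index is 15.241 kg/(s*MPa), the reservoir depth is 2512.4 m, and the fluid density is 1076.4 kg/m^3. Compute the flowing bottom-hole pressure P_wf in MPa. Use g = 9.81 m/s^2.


Step 1: P_i = rho*g*h/1e6 = 1076.4*9.81*2512.4/1e6 = 26.52965 MPa
Step 2: P_wf = P_i - mdot/PI = 26.52965 - 147.9/15.241 = 16.826 MPa
P_wf = 16.826 MPa


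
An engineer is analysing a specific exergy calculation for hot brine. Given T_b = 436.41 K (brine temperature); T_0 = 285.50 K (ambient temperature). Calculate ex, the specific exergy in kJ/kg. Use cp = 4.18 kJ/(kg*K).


ex = cp * ((T_b - T_0) - T_0 * ln(T_b/T_0))
ex = 4.18 * ((436.41 - 285.50) - 285.50 * ln(436.41/285.50))
ex = 124.40 kJ/kg


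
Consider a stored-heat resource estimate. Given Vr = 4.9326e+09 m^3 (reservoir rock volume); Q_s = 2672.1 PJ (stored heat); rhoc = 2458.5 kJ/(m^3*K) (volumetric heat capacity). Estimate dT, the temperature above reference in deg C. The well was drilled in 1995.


dT = Q_s * 1e12 / (Vr * rhoc)
dT = 2672.1 * 1e12 / (4.9326e+09 * 2458.5)
dT = 220.3467 K
Convert (temperature difference, 1 K = 1 deg C): 220.3467 K = 220.3467 deg C
dT = 220.35 deg C


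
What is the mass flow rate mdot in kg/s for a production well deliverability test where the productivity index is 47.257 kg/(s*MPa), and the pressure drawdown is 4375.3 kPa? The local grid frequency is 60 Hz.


mdot = PI * dP / 1000
mdot = 47.257 * 4375.3 / 1000
mdot = 206.76 kg/s


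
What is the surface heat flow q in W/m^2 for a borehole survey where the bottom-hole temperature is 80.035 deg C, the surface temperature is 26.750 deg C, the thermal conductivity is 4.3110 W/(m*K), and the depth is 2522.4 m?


Step 1: grad = (T_d - T_surf)/d * 1000 = (80.035 - 26.75)/2522.4 * 1000 = 21.12472 deg C/km
Step 2: q = k * grad / 1000 = 4.311 * 21.12472 / 1000 = 0.091069 W/m^2
q = 0.091069 W/m^2


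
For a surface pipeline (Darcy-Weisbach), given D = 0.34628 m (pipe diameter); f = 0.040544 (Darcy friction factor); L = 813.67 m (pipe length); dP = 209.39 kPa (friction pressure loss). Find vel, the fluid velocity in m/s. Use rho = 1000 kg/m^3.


vel = sqrt(dP*1000*2*D / (f*L*rho))
vel = sqrt(209.39*1000*2*0.34628 / (0.040544*813.67*1000))
vel = 2.0966 m/s


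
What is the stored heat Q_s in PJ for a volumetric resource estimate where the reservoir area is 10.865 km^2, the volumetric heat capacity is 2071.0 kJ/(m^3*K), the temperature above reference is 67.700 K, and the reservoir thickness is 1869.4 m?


Step 1: Vr = A*1e6*hr = 10.865*1e6*1869.4 = 2.031103e+10 m^3
Step 2: Q_s = Vr*rhoc*dT/1e12 = 2.031103e+10*2071.0*67.7/1e12 = 2847.7 PJ
Q_s = 2847.7 PJ


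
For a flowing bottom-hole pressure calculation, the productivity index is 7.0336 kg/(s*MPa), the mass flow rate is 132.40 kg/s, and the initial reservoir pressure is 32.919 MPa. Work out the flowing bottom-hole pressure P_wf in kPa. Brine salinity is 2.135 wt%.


P_wf = P_i - mdot / PI
P_wf = 32.919 - 132.40 / 7.0336
P_wf = 14.09507 MPa
Convert: 14.09507 MPa * 1000.0 = 14095 kPa
P_wf = 14095 kPa


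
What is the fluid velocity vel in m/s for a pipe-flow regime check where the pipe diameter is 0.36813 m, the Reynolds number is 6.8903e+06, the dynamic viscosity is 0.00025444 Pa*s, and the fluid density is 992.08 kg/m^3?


vel = Re * mu / (rho * D)
vel = 6.8903e+06 * 0.00025444 / (992.08 * 0.36813)
vel = 4.8004 m/s


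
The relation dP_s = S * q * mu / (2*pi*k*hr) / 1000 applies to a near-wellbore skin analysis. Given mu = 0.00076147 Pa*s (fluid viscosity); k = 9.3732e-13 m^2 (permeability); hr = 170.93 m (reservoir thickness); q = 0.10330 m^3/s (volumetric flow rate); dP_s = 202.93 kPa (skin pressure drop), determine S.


S = dP_s * 1000 * 2*pi*k*hr / (q*mu)
S = 202.93 * 1000 * 2*pi*9.3732e-13*170.93 / (0.10330*0.00076147)
S = 2.5970


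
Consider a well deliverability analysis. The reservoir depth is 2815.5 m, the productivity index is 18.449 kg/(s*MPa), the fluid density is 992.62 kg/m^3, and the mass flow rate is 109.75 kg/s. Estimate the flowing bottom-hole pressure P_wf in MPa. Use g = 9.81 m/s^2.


Step 1: P_i = rho*g*h/1e6 = 992.62*9.81*2815.5/1e6 = 27.41622 MPa
Step 2: P_wf = P_i - mdot/PI = 27.41622 - 109.75/18.449 = 21.467 MPa
P_wf = 21.467 MPa


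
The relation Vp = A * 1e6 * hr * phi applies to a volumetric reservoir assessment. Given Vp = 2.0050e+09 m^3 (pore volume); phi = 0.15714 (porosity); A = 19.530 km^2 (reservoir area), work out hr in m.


hr = Vp / (A * 1e6 * phi)
hr = 2.0050e+09 / (19.530 * 1e6 * 0.15714)
hr = 653.32 m


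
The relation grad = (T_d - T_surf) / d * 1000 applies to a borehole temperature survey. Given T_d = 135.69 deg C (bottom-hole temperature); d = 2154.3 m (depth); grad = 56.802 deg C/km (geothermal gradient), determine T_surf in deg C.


T_surf = T_d - grad * d / 1000
T_surf = 135.69 - 56.802 * 2154.3 / 1000
T_surf = 13.321 deg C


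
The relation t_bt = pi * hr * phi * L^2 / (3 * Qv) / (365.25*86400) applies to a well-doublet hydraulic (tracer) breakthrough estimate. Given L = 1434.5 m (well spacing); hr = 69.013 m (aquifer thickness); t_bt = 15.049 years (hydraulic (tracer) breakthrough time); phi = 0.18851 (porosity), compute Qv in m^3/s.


Qv = pi*hr*phi*L^2 / (3*t_bt*365.25*86400)
Qv = pi*69.013*0.18851*1434.5^2 / (3*15.049*365.25*86400)
Qv = 0.059031 m^3/s


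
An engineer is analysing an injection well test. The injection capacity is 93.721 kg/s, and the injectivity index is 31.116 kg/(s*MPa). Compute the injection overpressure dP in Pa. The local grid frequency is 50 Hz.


dP = mdot * 1000 / II
dP = 93.721 * 1000 / 31.116
dP = 3011.987 kPa
Convert: 3011.987 kPa * 1000.0 = 3.0120e+06 Pa
dP = 3.0120e+06 Pa


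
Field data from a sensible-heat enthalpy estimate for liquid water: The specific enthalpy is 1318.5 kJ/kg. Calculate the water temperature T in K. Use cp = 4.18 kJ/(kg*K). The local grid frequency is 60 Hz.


T = h / cp
T = 1318.5 / 4.18
T = 315.4306 deg C
Convert to K: 315.4306 + 273.15 = 588.58 K
T = 588.58 K


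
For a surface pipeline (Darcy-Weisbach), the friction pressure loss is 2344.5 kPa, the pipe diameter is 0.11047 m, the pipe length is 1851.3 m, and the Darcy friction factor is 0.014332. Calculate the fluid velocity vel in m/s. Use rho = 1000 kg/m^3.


vel = sqrt(dP*1000*2*D / (f*L*rho))
vel = sqrt(2344.5*1000*2*0.11047 / (0.014332*1851.3*1000))
vel = 4.4185 m/s


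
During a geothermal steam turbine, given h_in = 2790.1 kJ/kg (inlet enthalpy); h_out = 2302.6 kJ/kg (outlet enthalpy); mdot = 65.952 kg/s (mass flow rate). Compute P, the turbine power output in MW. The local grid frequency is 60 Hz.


P = mdot * (h_in - h_out) / 1000
P = 65.952 * (2790.1 - 2302.6) / 1000
P = 32.152 MW


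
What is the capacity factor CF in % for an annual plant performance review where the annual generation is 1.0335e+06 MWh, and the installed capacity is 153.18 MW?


CF = E_a / (cap * 8760) * 100
CF = 1.0335e+06 / (153.18 * 8760) * 100
CF = 77.020 %


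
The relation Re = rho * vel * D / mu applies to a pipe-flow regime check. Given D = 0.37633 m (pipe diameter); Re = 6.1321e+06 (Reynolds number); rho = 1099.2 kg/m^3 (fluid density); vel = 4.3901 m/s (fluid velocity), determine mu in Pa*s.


mu = rho * vel * D / Re
mu = 1099.2 * 4.3901 * 0.37633 / 6.1321e+06
mu = 0.00029615 Pa*s


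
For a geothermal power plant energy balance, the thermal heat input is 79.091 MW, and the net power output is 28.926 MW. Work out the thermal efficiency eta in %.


eta = W_net / Q_in * 100
eta = 28.926 / 79.091 * 100
eta = 36.573 %


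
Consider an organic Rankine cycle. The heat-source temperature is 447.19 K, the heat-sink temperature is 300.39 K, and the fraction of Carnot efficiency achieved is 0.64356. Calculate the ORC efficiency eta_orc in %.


eta_orc = (1 - Tc/Th) * f * 100
eta_orc = (1 - 300.39/447.19) * 0.64356 * 100
eta_orc = 21.126 %


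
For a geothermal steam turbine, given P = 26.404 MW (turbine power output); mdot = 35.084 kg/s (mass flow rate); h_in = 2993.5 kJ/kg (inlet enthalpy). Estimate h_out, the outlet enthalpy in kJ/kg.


h_out = h_in - P * 1000 / mdot
h_out = 2993.5 - 26.404 * 1000 / 35.084
h_out = 2240.9 kJ/kg


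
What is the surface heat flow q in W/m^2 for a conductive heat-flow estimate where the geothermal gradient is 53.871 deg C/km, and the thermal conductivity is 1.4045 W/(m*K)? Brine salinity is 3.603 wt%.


q = k * grad / 1000
q = 1.4045 * 53.871 / 1000
q = 0.075662 W/m^2


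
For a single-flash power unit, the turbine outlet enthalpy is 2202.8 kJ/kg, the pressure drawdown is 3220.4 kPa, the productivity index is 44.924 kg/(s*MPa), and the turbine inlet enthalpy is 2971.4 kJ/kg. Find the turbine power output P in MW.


Step 1: mdot = PI * dP / 1000 = 44.924 * 3220.4 / 1000 = 144.6732 kg/s
Step 2: P = mdot*(h_in - h_out)/1000 = 144.6732*(2971.4 - 2202.8)/1000 = 111.20 MW
P = 111.20 MW


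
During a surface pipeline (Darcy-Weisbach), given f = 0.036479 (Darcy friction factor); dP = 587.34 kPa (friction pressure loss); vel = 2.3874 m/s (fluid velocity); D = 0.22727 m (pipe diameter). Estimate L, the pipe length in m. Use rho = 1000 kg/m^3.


L = dP*1000*D / (f*rho*vel^2/2)
L = 587.34*1000*0.22727 / (0.036479*1000*2.3874^2/2)
L = 1284.0 m


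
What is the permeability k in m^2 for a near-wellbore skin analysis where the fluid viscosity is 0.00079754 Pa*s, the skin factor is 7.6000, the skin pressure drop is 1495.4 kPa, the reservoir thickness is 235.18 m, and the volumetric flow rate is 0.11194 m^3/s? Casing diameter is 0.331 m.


k = S*q*mu / (2*pi*dP_s*1000*hr)
k = 7.6000*0.11194*0.00079754 / (2*pi*1495.4*1000*235.18)
k = 3.0705e-13 m^2


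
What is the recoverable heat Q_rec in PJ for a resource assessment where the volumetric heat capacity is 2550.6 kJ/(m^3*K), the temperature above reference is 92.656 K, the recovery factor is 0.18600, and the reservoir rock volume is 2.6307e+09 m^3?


Step 1: Q_s = Vr*rhoc*dT/1e12 = 2.6307e+09*2550.6*92.656/1e12 = 621.7091 PJ
Step 2: Q_rec = Q_s * RF = 621.7091 * 0.186 = 115.64 PJ
Q_rec = 115.64 PJ


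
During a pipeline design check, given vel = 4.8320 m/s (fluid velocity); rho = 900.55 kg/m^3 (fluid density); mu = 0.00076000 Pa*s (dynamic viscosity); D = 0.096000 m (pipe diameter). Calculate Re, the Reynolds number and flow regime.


Step 1: Re = rho*vel*D/mu = 900.55*4.832*0.096/0.00076 = 5.4966e+05
Step 2: Re = 5.4966e+05 > 4000, so flow is turbulent.
Re = 5.4966e+05 (turbulent)


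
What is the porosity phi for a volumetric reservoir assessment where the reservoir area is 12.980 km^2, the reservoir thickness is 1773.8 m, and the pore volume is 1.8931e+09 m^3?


phi = Vp / (A * 1e6 * hr)
phi = 1.8931e+09 / (12.980 * 1e6 * 1773.8)
phi = 0.082223


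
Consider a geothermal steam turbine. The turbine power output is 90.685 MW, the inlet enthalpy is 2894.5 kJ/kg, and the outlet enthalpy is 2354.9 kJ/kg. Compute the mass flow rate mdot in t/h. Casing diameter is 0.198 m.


mdot = P * 1000 / (h_in - h_out)
mdot = 90.685 * 1000 / (2894.5 - 2354.9)
mdot = 168.0597 kg/s
Convert: 168.0597 kg/s * 3.6 = 605.01 t/h
mdot = 605.01 t/h


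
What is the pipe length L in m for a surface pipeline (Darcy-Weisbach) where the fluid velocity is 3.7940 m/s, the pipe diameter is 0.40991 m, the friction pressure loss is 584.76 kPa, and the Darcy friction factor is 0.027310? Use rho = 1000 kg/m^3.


L = dP*1000*D / (f*rho*vel^2/2)
L = 584.76*1000*0.40991 / (0.027310*1000*3.7940^2/2)
L = 1219.5 m


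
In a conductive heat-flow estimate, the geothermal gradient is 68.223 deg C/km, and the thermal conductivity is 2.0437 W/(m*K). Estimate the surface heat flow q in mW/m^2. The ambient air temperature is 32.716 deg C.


q = k * grad / 1000
q = 2.0437 * 68.223 / 1000
q = 0.1394273 W/m^2
Convert: 0.1394273 W/m^2 * 1000.0 = 139.43 mW/m^2
q = 139.43 mW/m^2


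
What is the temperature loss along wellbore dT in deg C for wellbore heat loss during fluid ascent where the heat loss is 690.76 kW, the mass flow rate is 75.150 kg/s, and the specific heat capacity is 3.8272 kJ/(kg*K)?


dT = Q_loss / (mdot * cp)
dT = 690.76 / (75.150 * 3.8272)
dT = 2.401690 K
Convert (temperature difference, 1 K = 1 deg C): 2.401690 K = 2.401690 deg C
dT = 2.4017 deg C


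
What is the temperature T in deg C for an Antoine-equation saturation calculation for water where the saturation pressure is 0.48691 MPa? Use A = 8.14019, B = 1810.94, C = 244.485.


T = B / (A - log10(P_sat * 760 / 0.101325)) - C
T = 1810.94 / (8.14019 - log10(0.48691 * 760 / 0.101325)) - 244.485
T = 151.12 deg C


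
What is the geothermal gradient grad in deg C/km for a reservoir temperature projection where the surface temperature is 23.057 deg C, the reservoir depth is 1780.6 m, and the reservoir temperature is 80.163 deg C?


grad = (T_res - T_surf) / d * 1000
grad = (80.163 - 23.057) / 1780.6 * 1000
grad = 32.071 deg C/km


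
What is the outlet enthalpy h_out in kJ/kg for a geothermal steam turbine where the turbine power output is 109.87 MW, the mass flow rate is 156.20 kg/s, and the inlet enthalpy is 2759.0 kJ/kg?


h_out = h_in - P * 1000 / mdot
h_out = 2759.0 - 109.87 * 1000 / 156.20
h_out = 2055.6 kJ/kg


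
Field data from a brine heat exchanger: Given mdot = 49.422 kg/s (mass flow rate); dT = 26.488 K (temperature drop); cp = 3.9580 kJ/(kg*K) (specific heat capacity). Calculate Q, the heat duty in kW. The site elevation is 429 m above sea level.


Q = mdot * cp * dT / 1000
Q = 49.422 * 3.9580 * 26.488 / 1000
Q = 5.181378 MW
Convert: 5.181378 MW * 1000.0 = 5181.4 kW
Q = 5181.4 kW


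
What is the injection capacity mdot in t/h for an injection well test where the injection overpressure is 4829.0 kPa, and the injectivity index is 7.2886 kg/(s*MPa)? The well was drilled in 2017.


mdot = II * dP / 1000
mdot = 7.2886 * 4829.0 / 1000
mdot = 35.19665 kg/s
Convert: 35.19665 kg/s * 3.6 = 126.71 t/h
mdot = 126.71 t/h


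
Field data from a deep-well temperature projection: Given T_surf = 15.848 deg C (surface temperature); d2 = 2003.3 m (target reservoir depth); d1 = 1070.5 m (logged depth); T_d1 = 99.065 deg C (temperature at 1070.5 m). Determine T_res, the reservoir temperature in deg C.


Step 1: grad = (T_d1 - T_surf)/d1 * 1000 = (99.065 - 15.848)/1070.5 * 1000 = 77.73657 deg C/km
Step 2: T_res = T_surf + grad*d2/1000 = 15.848 + 77.73657*2003.3/1000 = 171.58 deg C
T_res = 171.58 deg C


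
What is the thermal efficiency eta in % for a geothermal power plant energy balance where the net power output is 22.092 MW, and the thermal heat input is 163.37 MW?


eta = W_net / Q_in * 100
eta = 22.092 / 163.37 * 100
eta = 13.523 %


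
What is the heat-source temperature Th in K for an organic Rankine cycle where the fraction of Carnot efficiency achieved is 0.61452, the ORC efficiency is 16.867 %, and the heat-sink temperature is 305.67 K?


Th = Tc / (1 - (eta_orc/100)/f)
Th = 305.67 / (1 - (16.867/100)/0.61452)
Th = 421.31 K


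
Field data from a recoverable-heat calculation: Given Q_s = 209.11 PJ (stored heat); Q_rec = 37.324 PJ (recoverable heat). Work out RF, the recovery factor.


RF = Q_rec / Q_s
RF = 37.324 / 209.11
RF = 0.17849


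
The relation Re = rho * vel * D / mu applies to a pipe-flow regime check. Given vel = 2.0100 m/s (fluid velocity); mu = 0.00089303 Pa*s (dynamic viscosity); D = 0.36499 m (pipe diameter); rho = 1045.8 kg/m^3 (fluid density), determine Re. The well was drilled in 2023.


Re = rho * vel * D / mu
Re = 1045.8 * 2.0100 * 0.36499 / 0.00089303
Re = 8.5913e+05


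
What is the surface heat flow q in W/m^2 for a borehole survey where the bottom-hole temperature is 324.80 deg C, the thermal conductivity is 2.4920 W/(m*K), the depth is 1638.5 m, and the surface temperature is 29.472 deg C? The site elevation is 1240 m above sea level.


Step 1: grad = (T_d - T_surf)/d * 1000 = (324.8 - 29.472)/1638.5 * 1000 = 180.2429 deg C/km
Step 2: q = k * grad / 1000 = 2.492 * 180.2429 / 1000 = 0.44917 W/m^2
q = 0.44917 W/m^2


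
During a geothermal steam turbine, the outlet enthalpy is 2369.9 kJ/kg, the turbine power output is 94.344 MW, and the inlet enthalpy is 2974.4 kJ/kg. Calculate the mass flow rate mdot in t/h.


mdot = P * 1000 / (h_in - h_out)
mdot = 94.344 * 1000 / (2974.4 - 2369.9)
mdot = 156.0695 kg/s
Convert: 156.0695 kg/s * 3.6 = 561.85 t/h
mdot = 561.85 t/h


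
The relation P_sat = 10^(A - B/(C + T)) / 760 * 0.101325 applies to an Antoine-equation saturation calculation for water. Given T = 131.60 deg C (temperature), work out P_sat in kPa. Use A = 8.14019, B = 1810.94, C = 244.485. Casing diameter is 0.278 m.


P_sat = 10^(A - B/(C + T)) / 760 * 0.101325
P_sat = 10^(8.14019 - 1810.94/(244.485 + 131.60)) / 760 * 0.101325
P_sat = 0.2817421 MPa
Convert: 0.2817421 MPa * 1000.0 = 281.74 kPa
P_sat = 281.74 kPa


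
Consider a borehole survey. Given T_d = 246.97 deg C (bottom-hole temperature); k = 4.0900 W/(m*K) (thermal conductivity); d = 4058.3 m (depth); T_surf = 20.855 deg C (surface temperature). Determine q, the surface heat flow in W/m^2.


Step 1: grad = (T_d - T_surf)/d * 1000 = (246.97 - 20.855)/4058.3 * 1000 = 55.71668 deg C/km
Step 2: q = k * grad / 1000 = 4.09 * 55.71668 / 1000 = 0.22788 W/m^2
q = 0.22788 W/m^2


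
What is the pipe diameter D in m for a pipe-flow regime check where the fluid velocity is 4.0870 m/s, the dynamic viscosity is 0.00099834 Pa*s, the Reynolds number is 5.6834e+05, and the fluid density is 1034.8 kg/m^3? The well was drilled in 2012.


D = Re * mu / (rho * vel)
D = 5.6834e+05 * 0.00099834 / (1034.8 * 4.0870)
D = 0.13416 m


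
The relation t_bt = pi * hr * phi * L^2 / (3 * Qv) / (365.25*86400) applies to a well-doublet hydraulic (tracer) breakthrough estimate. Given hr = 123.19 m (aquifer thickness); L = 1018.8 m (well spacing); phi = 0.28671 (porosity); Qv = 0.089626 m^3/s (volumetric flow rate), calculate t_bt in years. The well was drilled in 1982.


t_bt = pi * hr * phi * L^2 / (3 * Qv) / (365.25*86400)
t_bt = pi * 123.19 * 0.28671 * 1018.8^2 / (3 * 0.089626) / (365.25*86400)
t_bt = 13.573 years


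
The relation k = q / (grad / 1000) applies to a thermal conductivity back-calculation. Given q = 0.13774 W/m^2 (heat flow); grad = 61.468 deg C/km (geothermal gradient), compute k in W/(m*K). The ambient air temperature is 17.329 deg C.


k = q / (grad / 1000)
k = 0.13774 / (61.468 / 1000)
k = 2.2408 W/(m*K)


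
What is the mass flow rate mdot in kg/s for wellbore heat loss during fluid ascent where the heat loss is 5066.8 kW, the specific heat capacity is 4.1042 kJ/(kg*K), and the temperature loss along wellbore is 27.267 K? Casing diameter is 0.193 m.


mdot = Q_loss / (cp * dT)
mdot = 5066.8 / (4.1042 * 27.267)
mdot = 45.276 kg/s


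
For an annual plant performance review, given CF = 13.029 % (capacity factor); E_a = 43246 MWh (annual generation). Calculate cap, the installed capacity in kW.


cap = E_a / (CF/100 * 8760)
cap = 43246 / (13.029/100 * 8760)
cap = 37.89054 MW
Convert: 37.89054 MW * 1000.0 = 37891 kW
cap = 37891 kW


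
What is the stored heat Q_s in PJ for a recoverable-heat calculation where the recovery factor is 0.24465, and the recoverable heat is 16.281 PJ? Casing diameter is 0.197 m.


Q_s = Q_rec / RF
Q_s = 16.281 / 0.24465
Q_s = 66.548 PJ


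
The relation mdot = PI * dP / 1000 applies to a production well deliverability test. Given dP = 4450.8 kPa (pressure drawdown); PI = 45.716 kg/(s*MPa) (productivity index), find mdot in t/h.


mdot = PI * dP / 1000
mdot = 45.716 * 4450.8 / 1000
mdot = 203.4728 kg/s
Convert: 203.4728 kg/s * 3.6 = 732.50 t/h
mdot = 732.50 t/h


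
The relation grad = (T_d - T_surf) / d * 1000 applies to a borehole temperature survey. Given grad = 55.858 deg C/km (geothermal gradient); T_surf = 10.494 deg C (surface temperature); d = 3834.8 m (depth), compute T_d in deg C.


T_d = T_surf + grad * d / 1000
T_d = 10.494 + 55.858 * 3834.8 / 1000
T_d = 224.70 deg C


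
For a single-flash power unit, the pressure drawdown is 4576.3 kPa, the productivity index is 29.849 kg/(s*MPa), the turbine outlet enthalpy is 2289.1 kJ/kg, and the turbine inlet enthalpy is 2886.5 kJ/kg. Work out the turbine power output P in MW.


Step 1: mdot = PI * dP / 1000 = 29.849 * 4576.3 / 1000 = 136.5980 kg/s
Step 2: P = mdot*(h_in - h_out)/1000 = 136.5980*(2886.5 - 2289.1)/1000 = 81.604 MW
P = 81.604 MW


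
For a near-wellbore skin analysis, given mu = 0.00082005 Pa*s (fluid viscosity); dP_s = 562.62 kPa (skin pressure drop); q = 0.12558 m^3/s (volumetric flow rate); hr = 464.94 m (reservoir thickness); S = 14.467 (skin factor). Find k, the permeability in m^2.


k = S*q*mu / (2*pi*dP_s*1000*hr)
k = 14.467*0.12558*0.00082005 / (2*pi*562.62*1000*464.94)
k = 9.0646e-13 m^2


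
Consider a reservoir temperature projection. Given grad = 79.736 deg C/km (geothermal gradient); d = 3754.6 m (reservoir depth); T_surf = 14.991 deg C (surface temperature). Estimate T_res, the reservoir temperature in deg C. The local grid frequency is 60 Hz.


T_res = T_surf + grad * d / 1000
T_res = 14.991 + 79.736 * 3754.6 / 1000
T_res = 314.37 deg C


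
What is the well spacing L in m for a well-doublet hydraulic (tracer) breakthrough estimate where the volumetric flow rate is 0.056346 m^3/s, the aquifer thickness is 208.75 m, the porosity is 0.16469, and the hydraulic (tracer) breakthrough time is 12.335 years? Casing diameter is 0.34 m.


L = sqrt(t_bt*365.25*86400*3*Qv / (pi*hr*phi))
L = sqrt(12.335*365.25*86400*3*0.056346 / (pi*208.75*0.16469))
L = 780.53 m


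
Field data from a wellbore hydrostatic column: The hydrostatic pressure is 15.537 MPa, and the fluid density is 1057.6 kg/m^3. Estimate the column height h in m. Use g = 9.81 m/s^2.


h = P * 1e6 / (g * rho)
h = 15.537 * 1e6 / (9.81 * 1057.6)
h = 1497.5 m


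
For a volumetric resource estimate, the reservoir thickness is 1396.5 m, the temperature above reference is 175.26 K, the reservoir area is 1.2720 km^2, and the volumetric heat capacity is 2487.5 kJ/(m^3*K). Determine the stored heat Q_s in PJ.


Step 1: Vr = A*1e6*hr = 1.272*1e6*1396.5 = 1.776348e+09 m^3
Step 2: Q_s = Vr*rhoc*dT/1e12 = 1.776348e+09*2487.5*175.26/1e12 = 774.42 PJ
Q_s = 774.42 PJ


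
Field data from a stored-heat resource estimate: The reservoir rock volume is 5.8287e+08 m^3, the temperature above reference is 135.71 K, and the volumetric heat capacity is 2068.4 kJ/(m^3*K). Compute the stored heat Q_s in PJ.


Q_s = Vr * rhoc * dT / 1e12
Q_s = 5.8287e+08 * 2068.4 * 135.71 / 1e12
Q_s = 163.61 PJ


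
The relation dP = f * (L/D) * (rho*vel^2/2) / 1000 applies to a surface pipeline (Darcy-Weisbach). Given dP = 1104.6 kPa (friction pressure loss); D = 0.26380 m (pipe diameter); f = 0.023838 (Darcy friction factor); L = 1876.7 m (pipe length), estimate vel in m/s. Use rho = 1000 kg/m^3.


vel = sqrt(dP*1000*2*D / (f*L*rho))
vel = sqrt(1104.6*1000*2*0.26380 / (0.023838*1876.7*1000))
vel = 3.6093 m/s


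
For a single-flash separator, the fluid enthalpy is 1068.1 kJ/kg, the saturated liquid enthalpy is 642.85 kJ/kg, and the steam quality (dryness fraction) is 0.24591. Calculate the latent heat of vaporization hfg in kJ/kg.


hfg = (h - hf) / x
hfg = (1068.1 - 642.85) / 0.24591
hfg = 1729.3 kJ/kg


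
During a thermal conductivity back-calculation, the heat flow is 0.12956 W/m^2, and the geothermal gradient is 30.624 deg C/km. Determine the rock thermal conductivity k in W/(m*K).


k = q / (grad / 1000)
k = 0.12956 / (30.624 / 1000)
k = 4.2307 W/(m*K)


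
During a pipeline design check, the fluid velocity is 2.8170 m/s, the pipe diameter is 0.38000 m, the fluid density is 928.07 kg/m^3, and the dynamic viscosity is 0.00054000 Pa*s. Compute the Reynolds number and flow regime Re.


Step 1: Re = rho*vel*D/mu = 928.07*2.817*0.38/0.00054 = 1.8397e+06
Step 2: Re = 1.8397e+06 > 4000, so flow is turbulent.
Re = 1.8397e+06 (turbulent)


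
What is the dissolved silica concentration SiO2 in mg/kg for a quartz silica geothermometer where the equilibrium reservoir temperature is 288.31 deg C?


SiO2 = 10^(5.19 - 1309/(T_eq + 273.15))
SiO2 = 10^(5.19 - 1309/(288.31 + 273.15))
SiO2 = 722.07 mg/kg


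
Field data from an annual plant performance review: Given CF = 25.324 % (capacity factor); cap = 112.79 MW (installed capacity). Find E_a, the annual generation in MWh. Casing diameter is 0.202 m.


E_a = CF / 100 * cap * 8760
E_a = 25.324 / 100 * 112.79 * 8760
E_a = 2.5021e+05 MWh


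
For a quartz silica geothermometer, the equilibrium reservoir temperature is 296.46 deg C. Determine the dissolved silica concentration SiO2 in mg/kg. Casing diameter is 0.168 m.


SiO2 = 10^(5.19 - 1309/(T_eq + 273.15))
SiO2 = 10^(5.19 - 1309/(296.46 + 273.15))
SiO2 = 779.72 mg/kg


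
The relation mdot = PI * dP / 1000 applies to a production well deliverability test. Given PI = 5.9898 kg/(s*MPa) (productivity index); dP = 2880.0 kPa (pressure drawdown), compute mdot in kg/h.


mdot = PI * dP / 1000
mdot = 5.9898 * 2880.0 / 1000
mdot = 17.25062 kg/s
Convert: 17.25062 kg/s * 3600.0 = 62102 kg/h
mdot = 62102 kg/h


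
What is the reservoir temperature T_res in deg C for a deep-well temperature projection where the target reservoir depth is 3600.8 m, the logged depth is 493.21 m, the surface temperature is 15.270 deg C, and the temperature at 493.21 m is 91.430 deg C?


Step 1: grad = (T_d1 - T_surf)/d1 * 1000 = (91.43 - 15.27)/493.21 * 1000 = 154.4170 deg C/km
Step 2: T_res = T_surf + grad*d2/1000 = 15.27 + 154.4170*3600.8/1000 = 571.29 deg C
T_res = 571.29 deg C


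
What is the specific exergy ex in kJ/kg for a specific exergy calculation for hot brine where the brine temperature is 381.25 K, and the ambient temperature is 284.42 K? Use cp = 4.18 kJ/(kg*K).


ex = cp * ((T_b - T_0) - T_0 * ln(T_b/T_0))
ex = 4.18 * ((381.25 - 284.42) - 284.42 * ln(381.25/284.42))
ex = 56.405 kJ/kg


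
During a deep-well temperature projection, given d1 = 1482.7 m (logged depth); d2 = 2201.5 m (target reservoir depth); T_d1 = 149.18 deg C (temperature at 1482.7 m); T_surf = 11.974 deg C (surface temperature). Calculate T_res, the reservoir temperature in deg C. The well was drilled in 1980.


Step 1: grad = (T_d1 - T_surf)/d1 * 1000 = (149.18 - 11.974)/1482.7 * 1000 = 92.53794 deg C/km
Step 2: T_res = T_surf + grad*d2/1000 = 11.974 + 92.53794*2201.5/1000 = 215.70 deg C
T_res = 215.70 deg C


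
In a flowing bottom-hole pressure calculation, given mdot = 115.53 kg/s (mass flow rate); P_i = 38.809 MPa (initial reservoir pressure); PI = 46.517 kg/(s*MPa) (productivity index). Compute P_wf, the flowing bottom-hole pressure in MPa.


P_wf = P_i - mdot / PI
P_wf = 38.809 - 115.53 / 46.517
P_wf = 36.325 MPa


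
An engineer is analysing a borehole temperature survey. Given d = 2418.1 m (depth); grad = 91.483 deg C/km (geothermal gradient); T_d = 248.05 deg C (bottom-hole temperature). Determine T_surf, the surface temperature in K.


T_surf = T_d - grad * d / 1000
T_surf = 248.05 - 91.483 * 2418.1 / 1000
T_surf = 26.83496 deg C
Convert to K: 26.83496 + 273.15 = 299.98 K
T_surf = 299.98 K


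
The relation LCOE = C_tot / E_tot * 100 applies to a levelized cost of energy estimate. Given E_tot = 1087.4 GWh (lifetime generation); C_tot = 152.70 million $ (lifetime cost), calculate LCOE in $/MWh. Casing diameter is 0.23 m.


LCOE = C_tot / E_tot * 100
LCOE = 152.70 / 1087.4 * 100
LCOE = 14.04267 cents/kWh
Convert: 14.04267 cents/kWh * 10.0 = 140.43 $/MWh
LCOE = 140.43 $/MWh


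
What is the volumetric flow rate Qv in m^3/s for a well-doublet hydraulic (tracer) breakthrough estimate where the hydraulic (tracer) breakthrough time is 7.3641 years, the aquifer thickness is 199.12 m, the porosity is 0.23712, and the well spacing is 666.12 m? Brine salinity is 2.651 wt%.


Qv = pi*hr*phi*L^2 / (3*t_bt*365.25*86400)
Qv = pi*199.12*0.23712*666.12^2 / (3*7.3641*365.25*86400)
Qv = 0.094405 m^3/s


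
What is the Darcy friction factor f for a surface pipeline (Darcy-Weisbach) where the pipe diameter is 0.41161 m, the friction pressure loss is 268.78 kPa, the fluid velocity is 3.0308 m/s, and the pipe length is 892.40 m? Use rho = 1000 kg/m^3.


f = dP*1000 / ((L/D)*(rho*vel^2/2))
f = 268.78*1000 / ((892.40/0.41161)*(1000*3.0308^2/2))
f = 0.026992


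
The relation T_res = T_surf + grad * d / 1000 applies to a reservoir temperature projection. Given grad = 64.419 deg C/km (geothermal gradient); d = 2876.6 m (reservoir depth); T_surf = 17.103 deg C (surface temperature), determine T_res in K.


T_res = T_surf + grad * d / 1000
T_res = 17.103 + 64.419 * 2876.6 / 1000
T_res = 202.4107 deg C
Convert to K: 202.4107 + 273.15 = 475.56 K
T_res = 475.56 K


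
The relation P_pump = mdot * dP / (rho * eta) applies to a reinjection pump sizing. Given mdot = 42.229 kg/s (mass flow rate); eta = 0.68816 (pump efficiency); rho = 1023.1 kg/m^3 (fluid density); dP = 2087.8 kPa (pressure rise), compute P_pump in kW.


P_pump = mdot * dP / (rho * eta)
P_pump = 42.229 * 2087.8 / (1023.1 * 0.68816)
P_pump = 125.23 kW
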